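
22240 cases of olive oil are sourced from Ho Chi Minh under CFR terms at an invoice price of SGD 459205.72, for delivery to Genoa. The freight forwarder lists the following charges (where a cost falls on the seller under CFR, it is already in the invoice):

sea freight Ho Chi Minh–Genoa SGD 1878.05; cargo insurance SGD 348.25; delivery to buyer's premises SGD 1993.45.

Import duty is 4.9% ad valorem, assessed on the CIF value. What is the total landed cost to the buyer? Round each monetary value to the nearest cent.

Total landed cost: SGD 484065.56

CFR: the seller pays costs through ocean freight to the destination port, but not insurance.
Already in the invoice (seller's account under CFR): freight — exclude.
CIF value = CFR price + insurance = 459205.72 + 348.25 = 459553.97
Import duty = 459553.97 × 4.9% = 22518.14
Buyer bears: insurance 348.25 + delivery 1993.45 + duty 22518.14 = 24859.84
Landed cost = invoice 459205.72 + 24859.84 = 484065.56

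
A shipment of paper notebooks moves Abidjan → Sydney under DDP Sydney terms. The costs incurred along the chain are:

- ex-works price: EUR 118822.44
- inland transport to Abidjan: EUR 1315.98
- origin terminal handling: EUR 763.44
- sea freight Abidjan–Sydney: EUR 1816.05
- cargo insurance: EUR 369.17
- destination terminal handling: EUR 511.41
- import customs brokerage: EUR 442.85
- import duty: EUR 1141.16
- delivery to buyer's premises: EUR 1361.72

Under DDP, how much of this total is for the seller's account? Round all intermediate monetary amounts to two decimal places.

DDP: the seller bears all costs including import duty.
Seller's account: goods 118822.44 + inland to port 1315.98 + origin terminal 763.44 + freight 1816.05 + insurance 369.17 + destination terminal 511.41 + brokerage 442.85 + duty 1141.16 + delivery 1361.72 = 126544.22
Buyer's account: 0.00

Seller's account: EUR 126544.22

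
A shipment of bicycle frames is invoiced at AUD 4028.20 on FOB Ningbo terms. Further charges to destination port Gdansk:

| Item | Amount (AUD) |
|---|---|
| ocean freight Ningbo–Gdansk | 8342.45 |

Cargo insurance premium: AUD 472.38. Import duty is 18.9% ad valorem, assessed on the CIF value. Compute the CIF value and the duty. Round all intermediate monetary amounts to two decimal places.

CIF value: AUD 12843.03; import duty: AUD 2427.33

CIF = FOB price + freight + insurance
CIF = 4028.20 + 8342.45 + 472.38 = 12843.03
Import duty = 12843.03 × 18.9% = 2427.33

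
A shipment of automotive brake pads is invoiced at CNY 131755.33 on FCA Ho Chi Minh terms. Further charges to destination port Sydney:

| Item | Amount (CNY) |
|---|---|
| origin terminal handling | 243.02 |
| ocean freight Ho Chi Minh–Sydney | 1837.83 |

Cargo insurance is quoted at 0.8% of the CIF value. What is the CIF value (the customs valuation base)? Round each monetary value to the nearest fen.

CIF value: CNY 134915.50

Let C be the CIF value. C = FCA price + pre-shipment costs + freight + 0.8% × C
C − 0.8% × C = 131755.33 + 243.02 + 1837.83
0.992 × C = 133836.18
C = 133836.18 / 0.992 = 134915.50
Insurance premium = 0.8% × 134915.50 = 1079.32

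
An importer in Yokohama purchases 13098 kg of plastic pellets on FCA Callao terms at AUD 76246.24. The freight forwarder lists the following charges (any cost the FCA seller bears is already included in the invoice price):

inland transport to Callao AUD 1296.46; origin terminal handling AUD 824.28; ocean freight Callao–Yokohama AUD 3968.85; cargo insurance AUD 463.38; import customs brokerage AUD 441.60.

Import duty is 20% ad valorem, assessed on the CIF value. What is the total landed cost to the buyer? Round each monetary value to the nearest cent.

FCA: the seller delivers export-cleared goods to the carrier; the buyer bears costs from that point.
Already in the invoice (seller's account under FCA): inland to port — exclude.
CIF value = FCA price + origin terminal + freight + insurance = 76246.24 + 824.28 + 3968.85 + 463.38 = 81502.75
Import duty = 81502.75 × 20% = 16300.55
Buyer bears: origin terminal 824.28 + freight 3968.85 + insurance 463.38 + brokerage 441.60 + duty 16300.55 = 21998.66
Landed cost = invoice 76246.24 + 21998.66 = 98244.90

Total landed cost: AUD 98244.90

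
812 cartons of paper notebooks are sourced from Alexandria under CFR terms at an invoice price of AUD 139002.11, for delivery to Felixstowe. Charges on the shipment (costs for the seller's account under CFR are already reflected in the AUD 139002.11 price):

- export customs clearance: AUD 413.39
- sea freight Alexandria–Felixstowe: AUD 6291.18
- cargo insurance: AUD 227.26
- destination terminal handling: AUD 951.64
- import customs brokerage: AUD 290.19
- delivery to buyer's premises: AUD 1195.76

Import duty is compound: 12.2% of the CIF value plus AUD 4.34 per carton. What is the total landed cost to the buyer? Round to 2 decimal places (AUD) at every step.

CFR: the seller pays costs through ocean freight to the destination port, but not insurance.
Already in the invoice (seller's account under CFR): export clearance, freight — exclude.
CIF value = CFR price + insurance = 139002.11 + 227.26 = 139229.37
Ad valorem component: 139229.37 × 12.2% = 16985.98
Specific component: 812 × 4.34 = 3524.08
Import duty = 16985.98 + 3524.08 = 20510.06
Buyer bears: insurance 227.26 + destination terminal 951.64 + brokerage 290.19 + delivery 1195.76 + duty 20510.06 = 23174.91
Landed cost = invoice 139002.11 + 23174.91 = 162177.02

Total landed cost: AUD 162177.02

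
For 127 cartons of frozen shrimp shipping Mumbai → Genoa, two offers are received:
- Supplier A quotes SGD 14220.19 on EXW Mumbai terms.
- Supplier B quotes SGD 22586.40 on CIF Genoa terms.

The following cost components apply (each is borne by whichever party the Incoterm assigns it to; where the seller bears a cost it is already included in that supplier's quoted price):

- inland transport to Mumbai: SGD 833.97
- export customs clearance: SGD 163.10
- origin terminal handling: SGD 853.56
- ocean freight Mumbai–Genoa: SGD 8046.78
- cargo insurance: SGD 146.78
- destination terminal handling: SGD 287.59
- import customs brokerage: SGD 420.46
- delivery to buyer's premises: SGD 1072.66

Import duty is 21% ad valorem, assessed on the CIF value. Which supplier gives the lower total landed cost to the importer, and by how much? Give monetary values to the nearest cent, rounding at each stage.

Supplier A (EXW):
CIF value = EXW price + inland to port + export clearance + origin terminal + freight + insurance = 14220.19 + 833.97 + 163.10 + 853.56 + 8046.78 + 146.78 = 24264.38
Import duty = 24264.38 × 21% = 5095.52
Buyer bears (A): 833.97 + 163.10 + 853.56 + 8046.78 + 146.78 + 287.59 + 420.46 + 1072.66 = 11824.90
Landed cost (A) = invoice 14220.19 + 11824.90 + duty 5095.52 = 31140.61
Supplier B (CIF):
The CIF price already equals the CIF value: 22586.40
Import duty = 22586.40 × 21% = 4743.14
Buyer bears (B): 287.59 + 420.46 + 1072.66 = 1780.71
Landed cost (B) = invoice 22586.40 + 1780.71 + duty 4743.14 = 29110.25
Difference = |31140.61 − 29110.25| = 2030.36

Supplier B is cheaper by SGD 2030.36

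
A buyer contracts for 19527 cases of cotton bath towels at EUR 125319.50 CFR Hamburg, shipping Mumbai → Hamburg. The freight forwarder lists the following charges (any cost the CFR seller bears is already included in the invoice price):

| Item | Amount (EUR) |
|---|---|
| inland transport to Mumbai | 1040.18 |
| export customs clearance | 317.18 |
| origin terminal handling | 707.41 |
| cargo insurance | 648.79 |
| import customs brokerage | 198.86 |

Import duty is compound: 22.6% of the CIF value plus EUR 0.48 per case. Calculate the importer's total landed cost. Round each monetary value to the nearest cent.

Total landed cost: EUR 164008.94

CFR: the seller pays costs through ocean freight to the destination port, but not insurance.
Already in the invoice (seller's account under CFR): inland to port, export clearance, origin terminal — exclude.
CIF value = CFR price + insurance = 125319.50 + 648.79 = 125968.29
Ad valorem component: 125968.29 × 22.6% = 28468.83
Specific component: 19527 × 0.48 = 9372.96
Import duty = 28468.83 + 9372.96 = 37841.79
Buyer bears: insurance 648.79 + brokerage 198.86 + duty 37841.79 = 38689.44
Landed cost = invoice 125319.50 + 38689.44 = 164008.94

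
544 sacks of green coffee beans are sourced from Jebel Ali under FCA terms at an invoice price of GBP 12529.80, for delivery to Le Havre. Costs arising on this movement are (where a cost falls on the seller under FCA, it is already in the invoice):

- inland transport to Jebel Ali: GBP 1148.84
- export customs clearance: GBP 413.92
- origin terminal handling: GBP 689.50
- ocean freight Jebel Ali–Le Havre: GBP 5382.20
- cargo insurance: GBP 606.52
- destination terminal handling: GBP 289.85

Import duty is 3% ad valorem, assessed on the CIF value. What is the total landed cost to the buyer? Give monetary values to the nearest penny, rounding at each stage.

FCA: the seller delivers export-cleared goods to the carrier; the buyer bears costs from that point.
Already in the invoice (seller's account under FCA): inland to port, export clearance — exclude.
CIF value = FCA price + origin terminal + freight + insurance = 12529.80 + 689.50 + 5382.20 + 606.52 = 19208.02
Import duty = 19208.02 × 3% = 576.24
Buyer bears: origin terminal 689.50 + freight 5382.20 + insurance 606.52 + destination terminal 289.85 + duty 576.24 = 7544.31
Landed cost = invoice 12529.80 + 7544.31 = 20074.11

Total landed cost: GBP 20074.11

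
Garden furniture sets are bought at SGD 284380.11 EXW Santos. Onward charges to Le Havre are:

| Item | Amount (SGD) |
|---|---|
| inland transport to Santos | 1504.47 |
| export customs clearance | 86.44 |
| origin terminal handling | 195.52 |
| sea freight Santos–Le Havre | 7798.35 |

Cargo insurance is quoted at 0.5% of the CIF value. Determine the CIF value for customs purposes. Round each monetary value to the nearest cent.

CIF value: SGD 295442.10

Let C be the CIF value. C = EXW price + pre-shipment costs + freight + 0.5% × C
C − 0.5% × C = 284380.11 + 1504.47 + 86.44 + 195.52 + 7798.35
0.995 × C = 293964.89
C = 293964.89 / 0.995 = 295442.10
Insurance premium = 0.5% × 295442.10 = 1477.21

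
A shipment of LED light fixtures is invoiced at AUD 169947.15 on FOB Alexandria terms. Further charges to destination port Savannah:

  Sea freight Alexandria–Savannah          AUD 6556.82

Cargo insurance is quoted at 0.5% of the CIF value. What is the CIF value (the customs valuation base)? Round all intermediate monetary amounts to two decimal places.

CIF value: AUD 177390.92

Let C be the CIF value. C = FOB price + freight + 0.5% × C
C − 0.5% × C = 169947.15 + 6556.82
0.995 × C = 176503.97
C = 176503.97 / 0.995 = 177390.92
Insurance premium = 0.5% × 177390.92 = 886.95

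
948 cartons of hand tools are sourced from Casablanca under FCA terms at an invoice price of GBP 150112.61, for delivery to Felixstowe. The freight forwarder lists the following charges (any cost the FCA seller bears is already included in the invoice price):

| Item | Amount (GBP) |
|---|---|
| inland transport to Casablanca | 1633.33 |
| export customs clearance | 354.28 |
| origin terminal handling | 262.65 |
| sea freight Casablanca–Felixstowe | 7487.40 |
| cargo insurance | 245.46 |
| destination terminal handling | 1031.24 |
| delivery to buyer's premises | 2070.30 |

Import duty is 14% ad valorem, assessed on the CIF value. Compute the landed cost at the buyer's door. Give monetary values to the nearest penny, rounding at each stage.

Total landed cost: GBP 183344.80

FCA: the seller delivers export-cleared goods to the carrier; the buyer bears costs from that point.
Already in the invoice (seller's account under FCA): inland to port, export clearance — exclude.
CIF value = FCA price + origin terminal + freight + insurance = 150112.61 + 262.65 + 7487.40 + 245.46 = 158108.12
Import duty = 158108.12 × 14% = 22135.14
Buyer bears: origin terminal 262.65 + freight 7487.40 + insurance 245.46 + destination terminal 1031.24 + delivery 2070.30 + duty 22135.14 = 33232.19
Landed cost = invoice 150112.61 + 33232.19 = 183344.80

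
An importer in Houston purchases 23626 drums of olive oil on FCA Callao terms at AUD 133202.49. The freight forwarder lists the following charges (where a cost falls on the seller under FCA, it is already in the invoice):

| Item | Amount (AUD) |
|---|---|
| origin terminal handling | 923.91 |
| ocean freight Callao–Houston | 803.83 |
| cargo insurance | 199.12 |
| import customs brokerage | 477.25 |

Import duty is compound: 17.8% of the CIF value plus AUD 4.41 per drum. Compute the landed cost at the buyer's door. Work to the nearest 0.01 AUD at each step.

Total landed cost: AUD 263850.28

FCA: the seller delivers export-cleared goods to the carrier; the buyer bears costs from that point.
CIF value = FCA price + origin terminal + freight + insurance = 133202.49 + 923.91 + 803.83 + 199.12 = 135129.35
Ad valorem component: 135129.35 × 17.8% = 24053.02
Specific component: 23626 × 4.41 = 104190.66
Import duty = 24053.02 + 104190.66 = 128243.68
Buyer bears: origin terminal 923.91 + freight 803.83 + insurance 199.12 + brokerage 477.25 + duty 128243.68 = 130647.79
Landed cost = invoice 133202.49 + 130647.79 = 263850.28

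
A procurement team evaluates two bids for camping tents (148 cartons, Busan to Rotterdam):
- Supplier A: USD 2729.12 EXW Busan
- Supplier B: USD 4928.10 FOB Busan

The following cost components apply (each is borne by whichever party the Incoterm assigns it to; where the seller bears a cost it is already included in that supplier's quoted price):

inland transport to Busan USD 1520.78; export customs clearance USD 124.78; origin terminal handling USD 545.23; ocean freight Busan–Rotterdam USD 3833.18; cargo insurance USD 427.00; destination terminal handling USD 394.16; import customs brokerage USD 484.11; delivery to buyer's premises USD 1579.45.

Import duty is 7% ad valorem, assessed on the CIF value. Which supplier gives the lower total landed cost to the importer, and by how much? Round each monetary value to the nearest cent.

Supplier A is cheaper by USD 8.76

Supplier A (EXW):
CIF value = EXW price + inland to port + export clearance + origin terminal + freight + insurance = 2729.12 + 1520.78 + 124.78 + 545.23 + 3833.18 + 427.00 = 9180.09
Import duty = 9180.09 × 7% = 642.61
Buyer bears (A): 1520.78 + 124.78 + 545.23 + 3833.18 + 427.00 + 394.16 + 484.11 + 1579.45 = 8908.69
Landed cost (A) = invoice 2729.12 + 8908.69 + duty 642.61 = 12280.42
Supplier B (FOB):
CIF value = FOB price + freight + insurance = 4928.10 + 3833.18 + 427.00 = 9188.28
Import duty = 9188.28 × 7% = 643.18
Buyer bears (B): 3833.18 + 427.00 + 394.16 + 484.11 + 1579.45 = 6717.90
Landed cost (B) = invoice 4928.10 + 6717.90 + duty 643.18 = 12289.18
Difference = |12280.42 − 12289.18| = 8.76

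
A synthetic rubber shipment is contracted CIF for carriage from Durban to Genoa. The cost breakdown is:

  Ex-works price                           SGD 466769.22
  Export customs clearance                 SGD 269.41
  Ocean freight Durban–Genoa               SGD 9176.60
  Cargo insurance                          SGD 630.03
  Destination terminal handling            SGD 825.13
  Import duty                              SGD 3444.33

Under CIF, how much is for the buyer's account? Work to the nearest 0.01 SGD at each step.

CIF: the seller pays costs through ocean freight and marine insurance to the destination port.
Seller's account: goods 466769.22 + export clearance 269.41 + freight 9176.60 + insurance 630.03 = 476845.26
Buyer's account: destination terminal 825.13 + duty 3444.33 = 4269.46

Buyer's account: SGD 4269.46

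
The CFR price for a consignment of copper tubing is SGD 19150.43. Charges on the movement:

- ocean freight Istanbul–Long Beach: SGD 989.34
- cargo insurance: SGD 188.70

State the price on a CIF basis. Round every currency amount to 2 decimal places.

Not relevant to the conversion: freight — on the seller under both CFR and CIF; already in the CFR price and stays in the CIF price.
From CFR to CIF, the seller additionally bears: insurance.
CIF price = 19150.43 + 188.70 = 19339.13

CIF price: SGD 19339.13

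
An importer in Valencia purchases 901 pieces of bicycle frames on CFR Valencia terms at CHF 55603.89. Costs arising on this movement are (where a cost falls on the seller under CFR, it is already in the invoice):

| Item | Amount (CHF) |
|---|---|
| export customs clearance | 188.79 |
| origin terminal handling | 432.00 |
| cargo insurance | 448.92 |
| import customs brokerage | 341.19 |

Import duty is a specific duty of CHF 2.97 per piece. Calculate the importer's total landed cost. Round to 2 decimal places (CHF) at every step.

CFR: the seller pays costs through ocean freight to the destination port, but not insurance.
Already in the invoice (seller's account under CFR): export clearance, origin terminal — exclude.
CIF value = CFR price + insurance = 55603.89 + 448.92 = 56052.81
Import duty = 901 × 2.97 = 2675.97
Buyer bears: insurance 448.92 + brokerage 341.19 + duty 2675.97 = 3466.08
Landed cost = invoice 55603.89 + 3466.08 = 59069.97

Total landed cost: CHF 59069.97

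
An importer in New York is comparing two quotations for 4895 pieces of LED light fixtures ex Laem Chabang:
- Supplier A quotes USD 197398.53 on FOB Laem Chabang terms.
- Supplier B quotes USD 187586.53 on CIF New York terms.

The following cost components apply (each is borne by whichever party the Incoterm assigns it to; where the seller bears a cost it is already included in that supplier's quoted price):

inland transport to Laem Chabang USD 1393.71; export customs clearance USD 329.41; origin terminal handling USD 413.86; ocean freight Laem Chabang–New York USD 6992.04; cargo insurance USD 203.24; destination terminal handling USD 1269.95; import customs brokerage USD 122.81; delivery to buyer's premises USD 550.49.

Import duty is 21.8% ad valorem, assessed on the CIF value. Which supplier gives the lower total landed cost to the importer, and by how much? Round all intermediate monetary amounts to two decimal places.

Supplier B is cheaper by USD 20714.87

Supplier A (FOB):
CIF value = FOB price + freight + insurance = 197398.53 + 6992.04 + 203.24 = 204593.81
Import duty = 204593.81 × 21.8% = 44601.45
Buyer bears (A): 6992.04 + 203.24 + 1269.95 + 122.81 + 550.49 = 9138.53
Landed cost (A) = invoice 197398.53 + 9138.53 + duty 44601.45 = 251138.51
Supplier B (CIF):
The CIF price already equals the CIF value: 187586.53
Import duty = 187586.53 × 21.8% = 40893.86
Buyer bears (B): 1269.95 + 122.81 + 550.49 = 1943.25
Landed cost (B) = invoice 187586.53 + 1943.25 + duty 40893.86 = 230423.64
Difference = |251138.51 − 230423.64| = 20714.87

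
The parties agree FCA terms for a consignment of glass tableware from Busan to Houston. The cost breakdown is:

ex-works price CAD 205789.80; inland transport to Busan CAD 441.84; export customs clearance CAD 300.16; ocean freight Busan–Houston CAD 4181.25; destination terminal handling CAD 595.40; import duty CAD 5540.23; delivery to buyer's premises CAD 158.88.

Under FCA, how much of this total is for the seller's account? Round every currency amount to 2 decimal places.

FCA: the seller delivers export-cleared goods to the carrier; the buyer bears costs from that point.
Seller's account: goods 205789.80 + inland to port 441.84 + export clearance 300.16 = 206531.80
Buyer's account: freight 4181.25 + destination terminal 595.40 + duty 5540.23 + delivery 158.88 = 10475.76

Seller's account: CAD 206531.80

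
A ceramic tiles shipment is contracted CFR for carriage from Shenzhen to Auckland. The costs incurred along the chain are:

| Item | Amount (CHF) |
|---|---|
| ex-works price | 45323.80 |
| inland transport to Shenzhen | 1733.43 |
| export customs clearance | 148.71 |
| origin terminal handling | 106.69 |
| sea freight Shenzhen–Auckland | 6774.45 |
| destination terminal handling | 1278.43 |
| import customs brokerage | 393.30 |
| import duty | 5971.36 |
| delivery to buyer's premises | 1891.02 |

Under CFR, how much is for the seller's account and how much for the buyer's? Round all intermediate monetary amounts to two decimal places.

CFR: the seller pays costs through ocean freight to the destination port, but not insurance.
Seller's account: goods 45323.80 + inland to port 1733.43 + export clearance 148.71 + origin terminal 106.69 + freight 6774.45 = 54087.08
Buyer's account: destination terminal 1278.43 + brokerage 393.30 + duty 5971.36 + delivery 1891.02 = 9534.11

Seller: CHF 54087.08; buyer: CHF 9534.11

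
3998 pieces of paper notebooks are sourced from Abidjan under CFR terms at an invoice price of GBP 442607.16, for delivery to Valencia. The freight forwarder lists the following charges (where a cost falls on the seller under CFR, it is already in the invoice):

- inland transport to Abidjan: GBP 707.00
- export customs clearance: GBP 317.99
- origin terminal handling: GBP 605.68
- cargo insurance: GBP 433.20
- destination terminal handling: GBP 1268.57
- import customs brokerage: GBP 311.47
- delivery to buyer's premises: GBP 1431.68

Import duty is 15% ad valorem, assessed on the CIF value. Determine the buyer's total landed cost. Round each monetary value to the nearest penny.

Total landed cost: GBP 512508.13

CFR: the seller pays costs through ocean freight to the destination port, but not insurance.
Already in the invoice (seller's account under CFR): inland to port, export clearance, origin terminal — exclude.
CIF value = CFR price + insurance = 442607.16 + 433.20 = 443040.36
Import duty = 443040.36 × 15% = 66456.05
Buyer bears: insurance 433.20 + destination terminal 1268.57 + brokerage 311.47 + delivery 1431.68 + duty 66456.05 = 69900.97
Landed cost = invoice 442607.16 + 69900.97 = 512508.13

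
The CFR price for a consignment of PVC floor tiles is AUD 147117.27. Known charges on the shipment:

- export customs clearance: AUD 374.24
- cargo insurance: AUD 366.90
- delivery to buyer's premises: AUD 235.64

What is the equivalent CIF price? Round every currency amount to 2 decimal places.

Not relevant to the conversion: export clearance — on the seller under both CFR and CIF; already in the CFR price and stays in the CIF price. delivery — on the buyer under both terms; not part of either seller's price.
From CFR to CIF, the seller additionally bears: insurance.
CIF price = 147117.27 + 366.90 = 147484.17

CIF price: AUD 147484.17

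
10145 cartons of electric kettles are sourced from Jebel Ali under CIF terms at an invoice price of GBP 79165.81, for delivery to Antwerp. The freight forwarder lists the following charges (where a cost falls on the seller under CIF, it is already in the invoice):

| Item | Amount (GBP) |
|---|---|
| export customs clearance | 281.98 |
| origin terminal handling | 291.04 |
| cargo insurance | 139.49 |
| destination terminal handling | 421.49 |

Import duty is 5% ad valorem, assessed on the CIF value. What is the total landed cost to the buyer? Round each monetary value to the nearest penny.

CIF: the seller pays costs through ocean freight and marine insurance to the destination port.
Already in the invoice (seller's account under CIF): export clearance, origin terminal, insurance — exclude.
The CIF price already equals the CIF value: 79165.81
Import duty = 79165.81 × 5% = 3958.29
Buyer bears: destination terminal 421.49 + duty 3958.29 = 4379.78
Landed cost = invoice 79165.81 + 4379.78 = 83545.59

Total landed cost: GBP 83545.59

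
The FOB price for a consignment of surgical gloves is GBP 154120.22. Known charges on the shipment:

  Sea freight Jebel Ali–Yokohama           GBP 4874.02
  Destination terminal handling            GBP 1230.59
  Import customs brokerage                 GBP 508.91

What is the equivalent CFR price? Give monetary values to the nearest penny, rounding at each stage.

CFR price: GBP 158994.24

Not relevant to the conversion: brokerage, destination terminal — on the buyer under both terms; not part of either seller's price.
From FOB to CFR, the seller additionally bears: freight.
CFR price = 154120.22 + 4874.02 = 158994.24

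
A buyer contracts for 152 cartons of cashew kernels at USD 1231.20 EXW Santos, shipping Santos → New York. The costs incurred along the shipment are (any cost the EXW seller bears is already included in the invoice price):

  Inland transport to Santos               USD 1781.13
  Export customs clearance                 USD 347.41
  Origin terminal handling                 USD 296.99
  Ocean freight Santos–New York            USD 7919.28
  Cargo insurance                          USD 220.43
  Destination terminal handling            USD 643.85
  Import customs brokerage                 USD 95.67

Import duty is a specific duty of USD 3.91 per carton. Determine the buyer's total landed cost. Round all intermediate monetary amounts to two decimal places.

Total landed cost: USD 13130.28

EXW: the seller makes goods available at their premises; the buyer bears all onward costs.
CIF value = EXW price + inland to port + export clearance + origin terminal + freight + insurance = 1231.20 + 1781.13 + 347.41 + 296.99 + 7919.28 + 220.43 = 11796.44
Import duty = 152 × 3.91 = 594.32
Buyer bears: inland to port 1781.13 + export clearance 347.41 + origin terminal 296.99 + freight 7919.28 + insurance 220.43 + destination terminal 643.85 + brokerage 95.67 + duty 594.32 = 11899.08
Landed cost = invoice 1231.20 + 11899.08 = 13130.28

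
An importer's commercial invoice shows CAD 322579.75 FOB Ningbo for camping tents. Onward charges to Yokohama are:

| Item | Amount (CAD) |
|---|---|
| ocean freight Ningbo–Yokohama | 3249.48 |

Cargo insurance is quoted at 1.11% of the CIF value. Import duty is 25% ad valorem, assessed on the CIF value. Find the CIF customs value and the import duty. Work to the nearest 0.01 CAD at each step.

CIF value: CAD 329486.53; import duty: CAD 82371.63

Let C be the CIF value. C = FOB price + freight + 1.11% × C
C − 1.11% × C = 322579.75 + 3249.48
0.9889 × C = 325829.23
C = 325829.23 / 0.9889 = 329486.53
Insurance premium = 1.11% × 329486.53 = 3657.30
Import duty = 329486.53 × 25% = 82371.63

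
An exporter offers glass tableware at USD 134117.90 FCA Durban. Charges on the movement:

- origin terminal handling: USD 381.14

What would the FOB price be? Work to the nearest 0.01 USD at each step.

From FCA to FOB, the seller additionally bears: origin terminal.
FOB price = 134117.90 + 381.14 = 134499.04

FOB price: USD 134499.04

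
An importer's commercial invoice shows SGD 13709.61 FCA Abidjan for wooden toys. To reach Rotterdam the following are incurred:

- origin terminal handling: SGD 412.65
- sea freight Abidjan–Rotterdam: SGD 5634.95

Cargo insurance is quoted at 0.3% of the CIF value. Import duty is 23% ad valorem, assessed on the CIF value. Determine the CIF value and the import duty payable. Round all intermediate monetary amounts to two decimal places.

Let C be the CIF value. C = FCA price + pre-shipment costs + freight + 0.3% × C
C − 0.3% × C = 13709.61 + 412.65 + 5634.95
0.997 × C = 19757.21
C = 19757.21 / 0.997 = 19816.66
Insurance premium = 0.3% × 19816.66 = 59.45
Import duty = 19816.66 × 23% = 4557.83

CIF value: SGD 19816.66; import duty: SGD 4557.83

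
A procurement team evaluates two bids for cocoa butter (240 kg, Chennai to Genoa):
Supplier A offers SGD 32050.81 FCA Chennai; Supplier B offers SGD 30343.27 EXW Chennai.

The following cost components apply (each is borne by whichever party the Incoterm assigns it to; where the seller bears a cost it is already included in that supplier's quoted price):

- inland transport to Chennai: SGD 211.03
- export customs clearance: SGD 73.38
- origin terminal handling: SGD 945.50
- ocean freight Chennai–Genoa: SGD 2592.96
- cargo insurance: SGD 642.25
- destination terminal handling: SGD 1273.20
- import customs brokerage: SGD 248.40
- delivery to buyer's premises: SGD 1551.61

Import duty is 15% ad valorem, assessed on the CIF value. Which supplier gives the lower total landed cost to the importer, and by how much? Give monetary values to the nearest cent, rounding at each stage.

Supplier A (FCA):
CIF value = FCA price + origin terminal + freight + insurance = 32050.81 + 945.50 + 2592.96 + 642.25 = 36231.52
Import duty = 36231.52 × 15% = 5434.73
Buyer bears (A): 945.50 + 2592.96 + 642.25 + 1273.20 + 248.40 + 1551.61 = 7253.92
Landed cost (A) = invoice 32050.81 + 7253.92 + duty 5434.73 = 44739.46
Supplier B (EXW):
CIF value = EXW price + inland to port + export clearance + origin terminal + freight + insurance = 30343.27 + 211.03 + 73.38 + 945.50 + 2592.96 + 642.25 = 34808.39
Import duty = 34808.39 × 15% = 5221.26
Buyer bears (B): 211.03 + 73.38 + 945.50 + 2592.96 + 642.25 + 1273.20 + 248.40 + 1551.61 = 7538.33
Landed cost (B) = invoice 30343.27 + 7538.33 + duty 5221.26 = 43102.86
Difference = |44739.46 − 43102.86| = 1636.60

Supplier B is cheaper by SGD 1636.60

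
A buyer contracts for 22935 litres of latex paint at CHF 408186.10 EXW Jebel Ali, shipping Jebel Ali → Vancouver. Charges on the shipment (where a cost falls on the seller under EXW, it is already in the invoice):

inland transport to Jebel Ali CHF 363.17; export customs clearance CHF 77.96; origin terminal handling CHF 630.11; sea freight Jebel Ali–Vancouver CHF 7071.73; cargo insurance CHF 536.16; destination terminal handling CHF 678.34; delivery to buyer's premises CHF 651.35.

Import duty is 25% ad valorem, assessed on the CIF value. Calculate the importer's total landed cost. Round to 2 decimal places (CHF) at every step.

EXW: the seller makes goods available at their premises; the buyer bears all onward costs.
CIF value = EXW price + inland to port + export clearance + origin terminal + freight + insurance = 408186.10 + 363.17 + 77.96 + 630.11 + 7071.73 + 536.16 = 416865.23
Import duty = 416865.23 × 25% = 104216.31
Buyer bears: inland to port 363.17 + export clearance 77.96 + origin terminal 630.11 + freight 7071.73 + insurance 536.16 + destination terminal 678.34 + delivery 651.35 + duty 104216.31 = 114225.13
Landed cost = invoice 408186.10 + 114225.13 = 522411.23

Total landed cost: CHF 522411.23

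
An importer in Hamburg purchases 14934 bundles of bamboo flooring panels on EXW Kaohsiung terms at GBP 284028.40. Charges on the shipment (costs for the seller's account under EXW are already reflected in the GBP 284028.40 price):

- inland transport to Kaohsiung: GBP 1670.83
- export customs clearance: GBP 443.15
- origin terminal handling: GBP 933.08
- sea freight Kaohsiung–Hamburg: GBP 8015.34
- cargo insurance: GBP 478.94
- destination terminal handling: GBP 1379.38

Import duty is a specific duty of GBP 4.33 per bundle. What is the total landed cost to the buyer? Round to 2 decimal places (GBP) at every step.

EXW: the seller makes goods available at their premises; the buyer bears all onward costs.
CIF value = EXW price + inland to port + export clearance + origin terminal + freight + insurance = 284028.40 + 1670.83 + 443.15 + 933.08 + 8015.34 + 478.94 = 295569.74
Import duty = 14934 × 4.33 = 64664.22
Buyer bears: inland to port 1670.83 + export clearance 443.15 + origin terminal 933.08 + freight 8015.34 + insurance 478.94 + destination terminal 1379.38 + duty 64664.22 = 77584.94
Landed cost = invoice 284028.40 + 77584.94 = 361613.34

Total landed cost: GBP 361613.34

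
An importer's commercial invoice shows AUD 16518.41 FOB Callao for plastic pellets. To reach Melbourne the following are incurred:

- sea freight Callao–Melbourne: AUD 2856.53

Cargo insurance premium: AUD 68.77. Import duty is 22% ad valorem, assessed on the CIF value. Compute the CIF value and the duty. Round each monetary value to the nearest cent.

CIF value: AUD 19443.71; import duty: AUD 4277.62

CIF = FOB price + freight + insurance
CIF = 16518.41 + 2856.53 + 68.77 = 19443.71
Import duty = 19443.71 × 22% = 4277.62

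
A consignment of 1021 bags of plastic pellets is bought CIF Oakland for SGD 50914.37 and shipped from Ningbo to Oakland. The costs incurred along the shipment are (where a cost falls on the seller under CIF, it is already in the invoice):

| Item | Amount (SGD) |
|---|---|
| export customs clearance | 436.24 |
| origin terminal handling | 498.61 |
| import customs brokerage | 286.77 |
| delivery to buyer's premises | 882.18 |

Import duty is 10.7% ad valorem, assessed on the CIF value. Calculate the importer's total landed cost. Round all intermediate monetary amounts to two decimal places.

Total landed cost: SGD 57531.16

CIF: the seller pays costs through ocean freight and marine insurance to the destination port.
Already in the invoice (seller's account under CIF): export clearance, origin terminal — exclude.
The CIF price already equals the CIF value: 50914.37
Import duty = 50914.37 × 10.7% = 5447.84
Buyer bears: brokerage 286.77 + delivery 882.18 + duty 5447.84 = 6616.79
Landed cost = invoice 50914.37 + 6616.79 = 57531.16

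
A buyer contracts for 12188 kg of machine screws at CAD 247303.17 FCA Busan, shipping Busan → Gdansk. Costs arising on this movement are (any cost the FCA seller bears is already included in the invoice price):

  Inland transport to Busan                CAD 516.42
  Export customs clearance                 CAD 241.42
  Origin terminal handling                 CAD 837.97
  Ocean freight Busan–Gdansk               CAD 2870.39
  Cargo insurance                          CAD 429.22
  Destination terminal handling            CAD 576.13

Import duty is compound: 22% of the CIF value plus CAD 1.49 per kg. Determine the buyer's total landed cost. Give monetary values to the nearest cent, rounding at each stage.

FCA: the seller delivers export-cleared goods to the carrier; the buyer bears costs from that point.
Already in the invoice (seller's account under FCA): inland to port, export clearance — exclude.
CIF value = FCA price + origin terminal + freight + insurance = 247303.17 + 837.97 + 2870.39 + 429.22 = 251440.75
Ad valorem component: 251440.75 × 22% = 55316.97
Specific component: 12188 × 1.49 = 18160.12
Import duty = 55316.97 + 18160.12 = 73477.09
Buyer bears: origin terminal 837.97 + freight 2870.39 + insurance 429.22 + destination terminal 576.13 + duty 73477.09 = 78190.80
Landed cost = invoice 247303.17 + 78190.80 = 325493.97

Total landed cost: CAD 325493.97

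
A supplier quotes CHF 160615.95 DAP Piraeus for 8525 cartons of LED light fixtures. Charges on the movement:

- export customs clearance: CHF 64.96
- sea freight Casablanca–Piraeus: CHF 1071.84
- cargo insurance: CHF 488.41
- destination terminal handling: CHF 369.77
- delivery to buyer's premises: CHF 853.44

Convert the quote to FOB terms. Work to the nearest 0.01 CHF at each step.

Not relevant to the conversion: export clearance — on the seller under both DAP and FOB; already in the DAP price and stays in the FOB price.
From DAP to FOB, the seller no longer bears: freight, insurance, destination terminal, delivery.
FOB price = 160615.95 − 1071.84 − 488.41 − 369.77 − 853.44 = 157832.49

FOB price: CHF 157832.49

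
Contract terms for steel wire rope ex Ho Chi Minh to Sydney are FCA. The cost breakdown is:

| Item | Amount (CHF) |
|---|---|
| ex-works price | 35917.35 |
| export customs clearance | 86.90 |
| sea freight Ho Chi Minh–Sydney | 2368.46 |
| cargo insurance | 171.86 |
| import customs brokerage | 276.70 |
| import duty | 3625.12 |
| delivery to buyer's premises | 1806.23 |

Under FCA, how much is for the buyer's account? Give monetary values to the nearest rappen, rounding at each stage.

Buyer's account: CHF 8248.37

FCA: the seller delivers export-cleared goods to the carrier; the buyer bears costs from that point.
Seller's account: goods 35917.35 + export clearance 86.90 = 36004.25
Buyer's account: freight 2368.46 + insurance 171.86 + brokerage 276.70 + duty 3625.12 + delivery 1806.23 = 8248.37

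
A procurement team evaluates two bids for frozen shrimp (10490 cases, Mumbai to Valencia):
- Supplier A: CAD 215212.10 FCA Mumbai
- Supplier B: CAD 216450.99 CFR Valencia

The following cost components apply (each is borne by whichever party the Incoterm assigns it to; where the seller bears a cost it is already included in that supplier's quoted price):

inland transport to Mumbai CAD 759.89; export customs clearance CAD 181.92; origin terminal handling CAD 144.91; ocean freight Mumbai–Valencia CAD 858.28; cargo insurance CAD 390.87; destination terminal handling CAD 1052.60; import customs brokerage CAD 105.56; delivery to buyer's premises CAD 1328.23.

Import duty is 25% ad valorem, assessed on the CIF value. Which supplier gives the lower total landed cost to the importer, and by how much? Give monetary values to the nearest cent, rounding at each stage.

Supplier A is cheaper by CAD 294.63

Supplier A (FCA):
CIF value = FCA price + origin terminal + freight + insurance = 215212.10 + 144.91 + 858.28 + 390.87 = 216606.16
Import duty = 216606.16 × 25% = 54151.54
Buyer bears (A): 144.91 + 858.28 + 390.87 + 1052.60 + 105.56 + 1328.23 = 3880.45
Landed cost (A) = invoice 215212.10 + 3880.45 + duty 54151.54 = 273244.09
Supplier B (CFR):
CIF value = CFR price + insurance = 216450.99 + 390.87 = 216841.86
Import duty = 216841.86 × 25% = 54210.47
Buyer bears (B): 390.87 + 1052.60 + 105.56 + 1328.23 = 2877.26
Landed cost (B) = invoice 216450.99 + 2877.26 + duty 54210.47 = 273538.72
Difference = |273244.09 − 273538.72| = 294.63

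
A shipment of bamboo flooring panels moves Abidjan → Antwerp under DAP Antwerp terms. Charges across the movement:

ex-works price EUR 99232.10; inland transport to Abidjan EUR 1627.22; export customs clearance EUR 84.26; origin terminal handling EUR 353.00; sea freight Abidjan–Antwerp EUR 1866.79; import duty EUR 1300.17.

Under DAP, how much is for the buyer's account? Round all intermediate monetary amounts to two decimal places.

DAP: the seller bears all costs to the named destination except import duty and clearance.
Seller's account: goods 99232.10 + inland to port 1627.22 + export clearance 84.26 + origin terminal 353.00 + freight 1866.79 = 103163.37
Buyer's account: duty 1300.17 = 1300.17

Buyer's account: EUR 1300.17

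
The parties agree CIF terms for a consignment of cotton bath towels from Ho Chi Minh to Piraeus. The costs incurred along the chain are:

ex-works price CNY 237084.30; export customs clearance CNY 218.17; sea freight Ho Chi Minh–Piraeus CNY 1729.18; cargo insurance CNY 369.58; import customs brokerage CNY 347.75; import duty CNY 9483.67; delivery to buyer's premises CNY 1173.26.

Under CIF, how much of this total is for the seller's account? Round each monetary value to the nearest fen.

Seller's account: CNY 239401.23

CIF: the seller pays costs through ocean freight and marine insurance to the destination port.
Seller's account: goods 237084.30 + export clearance 218.17 + freight 1729.18 + insurance 369.58 = 239401.23
Buyer's account: brokerage 347.75 + duty 9483.67 + delivery 1173.26 = 11004.68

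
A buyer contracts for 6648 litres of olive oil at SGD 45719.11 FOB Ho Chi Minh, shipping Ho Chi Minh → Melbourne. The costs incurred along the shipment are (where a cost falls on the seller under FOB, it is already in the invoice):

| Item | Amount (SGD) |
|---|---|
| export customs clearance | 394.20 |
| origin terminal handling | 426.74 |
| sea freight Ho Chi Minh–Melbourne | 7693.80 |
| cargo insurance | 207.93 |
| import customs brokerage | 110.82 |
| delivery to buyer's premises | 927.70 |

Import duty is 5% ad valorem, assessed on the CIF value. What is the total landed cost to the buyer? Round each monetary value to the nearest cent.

Total landed cost: SGD 57340.40

FOB: the seller bears costs until goods are on board at the origin port; the buyer bears freight, insurance and all costs thereafter.
Already in the invoice (seller's account under FOB): export clearance, origin terminal — exclude.
CIF value = FOB price + freight + insurance = 45719.11 + 7693.80 + 207.93 = 53620.84
Import duty = 53620.84 × 5% = 2681.04
Buyer bears: freight 7693.80 + insurance 207.93 + brokerage 110.82 + delivery 927.70 + duty 2681.04 = 11621.29
Landed cost = invoice 45719.11 + 11621.29 = 57340.40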